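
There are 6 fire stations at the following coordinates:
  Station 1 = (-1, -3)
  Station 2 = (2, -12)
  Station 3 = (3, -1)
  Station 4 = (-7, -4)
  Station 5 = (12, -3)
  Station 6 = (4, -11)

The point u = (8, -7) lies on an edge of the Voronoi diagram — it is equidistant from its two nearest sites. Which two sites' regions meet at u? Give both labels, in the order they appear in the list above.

Squared distances from u to each site:
d²(u, Station 1) = (8−(-1))² + (-7−(-3))² = 81 + 16 = 97
d²(u, Station 2) = (8−2)² + (-7−(-12))² = 36 + 25 = 61
d²(u, Station 3) = (8−3)² + (-7−(-1))² = 25 + 36 = 61
d²(u, Station 4) = (8−(-7))² + (-7−(-4))² = 225 + 9 = 234
d²(u, Station 5) = (8−12)² + (-7−(-3))² = 16 + 16 = 32
d²(u, Station 6) = (8−4)² + (-7−(-11))² = 16 + 16 = 32
u is equidistant from Station 5 and Station 6 (both at squared distance 32), and every other site is strictly farther — so u lies on the Station 5–Station 6 Voronoi edge.

Station 5 and Station 6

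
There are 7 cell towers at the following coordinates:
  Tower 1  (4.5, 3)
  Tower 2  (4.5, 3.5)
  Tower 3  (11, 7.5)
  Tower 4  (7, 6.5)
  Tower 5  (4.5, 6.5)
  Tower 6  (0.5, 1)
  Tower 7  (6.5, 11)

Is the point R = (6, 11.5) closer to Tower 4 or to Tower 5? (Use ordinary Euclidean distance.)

Tower 4

Compare squared distances:
d²(R, Tower 4) = (6−7)² + (11.5−6.5)² = 1 + 25 = 26
d²(R, Tower 5) = (6−4.5)² + (11.5−6.5)² = 2.25 + 25 = 27.25
26 < 27.25, so Tower 4 is closer.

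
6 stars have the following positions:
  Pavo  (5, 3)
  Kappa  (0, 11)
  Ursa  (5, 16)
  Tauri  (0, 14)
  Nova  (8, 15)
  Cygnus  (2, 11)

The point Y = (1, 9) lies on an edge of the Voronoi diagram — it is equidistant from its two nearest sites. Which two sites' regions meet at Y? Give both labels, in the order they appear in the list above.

Squared distances from Y to each site:
d²(Y, Pavo) = (1−5)² + (9−3)² = 16 + 36 = 52
d²(Y, Kappa) = (1−0)² + (9−11)² = 1 + 4 = 5
d²(Y, Ursa) = (1−5)² + (9−16)² = 16 + 49 = 65
d²(Y, Tauri) = (1−0)² + (9−14)² = 1 + 25 = 26
d²(Y, Nova) = (1−8)² + (9−15)² = 49 + 36 = 85
d²(Y, Cygnus) = (1−2)² + (9−11)² = 1 + 4 = 5
Y is equidistant from Kappa and Cygnus (both at squared distance 5), and every other site is strictly farther — so Y lies on the Kappa–Cygnus Voronoi edge.

Kappa and Cygnus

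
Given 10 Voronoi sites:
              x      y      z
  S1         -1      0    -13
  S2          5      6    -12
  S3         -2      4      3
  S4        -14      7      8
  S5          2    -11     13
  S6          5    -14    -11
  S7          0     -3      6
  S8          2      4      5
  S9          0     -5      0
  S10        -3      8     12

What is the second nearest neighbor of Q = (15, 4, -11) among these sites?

Squared Euclidean distances:
|QS1|² = 256 + 16 + 4 = 276
|QS2|² = 100 + 4 + 1 = 105
|QS3|² = 289 + 0 + 196 = 485
|QS4|² = 841 + 9 + 361 = 1211
|QS5|² = 169 + 225 + 576 = 970
|QS6|² = 100 + 324 + 0 = 424
|QS7|² = 225 + 49 + 289 = 563
|QS8|² = 169 + 0 + 256 = 425
|QS9|² = 225 + 81 + 121 = 427
d²(Q, S10) = 324 + 16 + 529 = 869
Sorted ascending: S2, S1, S6, … — the second-nearest is S1.

S1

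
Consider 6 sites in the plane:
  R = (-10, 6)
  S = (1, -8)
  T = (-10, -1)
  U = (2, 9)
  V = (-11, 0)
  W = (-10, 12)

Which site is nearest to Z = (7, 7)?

U

Squared Euclidean distances:
|ZR|² = (7−(-10))² + (7−6)² = 289 + 1 = 290
|ZS|² = (7−1)² + (7−(-8))² = 36 + 225 = 261
|ZT|² = (7−(-10))² + (7−(-1))² = 289 + 64 = 353
|ZU|² = (7−2)² + (7−9)² = 25 + 4 = 29
|ZV|² = (7−(-11))² + (7−0)² = 324 + 49 = 373
|ZW|² = (7−(-10))² + (7−12)² = 289 + 25 = 314
Minimum is at U.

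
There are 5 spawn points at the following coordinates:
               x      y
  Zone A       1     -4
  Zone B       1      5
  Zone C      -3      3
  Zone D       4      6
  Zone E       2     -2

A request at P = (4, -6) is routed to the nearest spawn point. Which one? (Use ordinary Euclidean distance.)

Compare squared distances (the ordering matches that of the actual distances):
d²(P, Zone A) = (4−1)² + (-6−(-4))² = 9 + 4 = 13
d²(P, Zone B) = (4−1)² + (-6−5)² = 9 + 121 = 130
d²(P, Zone C) = (4−(-3))² + (-6−3)² = 49 + 81 = 130
d²(P, Zone D) = (4−4)² + (-6−6)² = 0 + 144 = 144
d²(P, Zone E) = (4−2)² + (-6−(-2))² = 4 + 16 = 20
Minimum is at Zone A.

Zone A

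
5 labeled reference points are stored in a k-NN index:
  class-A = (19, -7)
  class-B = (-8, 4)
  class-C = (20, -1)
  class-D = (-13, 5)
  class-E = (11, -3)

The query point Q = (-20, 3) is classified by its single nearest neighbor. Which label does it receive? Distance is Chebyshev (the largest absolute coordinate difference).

class-D

d(Q, class-A) = max(39, 10) = 39
d(Q, class-B) = max(12, 1) = 12
d(Q, class-C) = max(40, 4) = 40
d(Q, class-D) = max(7, 2) = 7
d(Q, class-E) = max(31, 6) = 31
class-D is nearest.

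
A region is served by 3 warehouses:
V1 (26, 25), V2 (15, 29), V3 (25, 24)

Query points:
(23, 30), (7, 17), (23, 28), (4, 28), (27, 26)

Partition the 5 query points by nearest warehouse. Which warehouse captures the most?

(23, 30) — d² to each: V1:34, V2:65, V3:40 → nearest is V1
(7, 17) — d² to each: V1:425, V2:208, V3:373 → nearest is V2
(23, 28) — d² to each: V1:18, V2:65, V3:20 → nearest is V1
(4, 28) — d² to each: V1:493, V2:122, V3:457 → nearest is V2
(27, 26) — d² to each: V1:2, V2:153, V3:8 → nearest is V1
Tally — V1:3, V2:2. V1 captures the most (3).

V1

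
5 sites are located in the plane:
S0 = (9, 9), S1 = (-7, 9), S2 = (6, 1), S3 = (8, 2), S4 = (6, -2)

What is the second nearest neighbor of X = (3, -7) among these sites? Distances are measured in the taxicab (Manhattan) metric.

S2

d(X,S0) = |3−9| + |-7−9| = 6 + 16 = 22
d(X,S1) = |3−(-7)| + |-7−9| = 10 + 16 = 26
d(X,S2) = |3−6| + |-7−1| = 3 + 8 = 11
d(X,S3) = |3−8| + |-7−2| = 5 + 9 = 14
d(X,S4) = |3−6| + |-7−(-2)| = 3 + 5 = 8
Sorted ascending: S4, S2, S3, … — the second-nearest is S2.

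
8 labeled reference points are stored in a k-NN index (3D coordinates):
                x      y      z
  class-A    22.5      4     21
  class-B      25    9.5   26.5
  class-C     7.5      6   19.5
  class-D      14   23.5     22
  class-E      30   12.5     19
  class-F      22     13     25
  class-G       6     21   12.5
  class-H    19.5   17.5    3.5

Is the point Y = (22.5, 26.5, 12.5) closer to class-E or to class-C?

Compare squared distances:
d²(Y, class-E) = (22.5−30)² + (26.5−12.5)² + (12.5−19)² = 56.25 + 196 + 42.25 = 294.5
d²(Y, class-C) = (22.5−7.5)² + (26.5−6)² + (12.5−19.5)² = 225 + 420.25 + 49 = 694.25
294.5 < 694.25, so class-E is closer.

class-E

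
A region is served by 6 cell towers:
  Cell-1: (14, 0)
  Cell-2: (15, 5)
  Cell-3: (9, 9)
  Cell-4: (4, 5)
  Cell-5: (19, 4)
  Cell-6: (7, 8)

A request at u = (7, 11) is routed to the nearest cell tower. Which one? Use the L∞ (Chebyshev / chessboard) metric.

d(u, Cell-1) = max(7, 11) = 11
d(u, Cell-2) = max(8, 6) = 8
d(u, Cell-3) = max(2, 2) = 2
d(u, Cell-4) = max(3, 6) = 6
d(u, Cell-5) = max(12, 7) = 12
d(u, Cell-6) = max(0, 3) = 3
Cell-3 is nearest.

Cell-3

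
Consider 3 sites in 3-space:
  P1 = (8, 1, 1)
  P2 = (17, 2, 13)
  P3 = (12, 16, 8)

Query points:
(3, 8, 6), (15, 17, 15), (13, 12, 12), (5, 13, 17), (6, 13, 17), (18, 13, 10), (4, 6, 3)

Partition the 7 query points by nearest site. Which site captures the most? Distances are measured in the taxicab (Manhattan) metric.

(3, 8, 6) — d to each: P1:17, P2:27, P3:19 → nearest is P1
(15, 17, 15) — d to each: P1:37, P2:19, P3:11 → nearest is P3
(13, 12, 12) — d to each: P1:27, P2:15, P3:9 → nearest is P3
(5, 13, 17) — d to each: P1:31, P2:27, P3:19 → nearest is P3
(6, 13, 17) — d to each: P1:30, P2:26, P3:18 → nearest is P3
(18, 13, 10) — d to each: P1:31, P2:15, P3:11 → nearest is P3
(4, 6, 3) — d to each: P1:11, P2:27, P3:23 → nearest is P1
Tally — P1:2, P3:5. P3 captures the most (5).

P3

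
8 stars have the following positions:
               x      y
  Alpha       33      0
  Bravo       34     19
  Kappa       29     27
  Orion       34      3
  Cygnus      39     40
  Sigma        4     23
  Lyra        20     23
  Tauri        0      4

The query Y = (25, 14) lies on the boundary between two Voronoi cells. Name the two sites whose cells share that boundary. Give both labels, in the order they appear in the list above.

Squared distances from Y to each site:
d²(Y, Alpha) = 64 + 196 = 260
d²(Y, Bravo) = 81 + 25 = 106
d²(Y, Kappa) = 16 + 169 = 185
d²(Y, Orion) = 81 + 121 = 202
d²(Y, Cygnus) = 196 + 676 = 872
d²(Y, Sigma) = 441 + 81 = 522
d²(Y, Lyra) = 25 + 81 = 106
d²(Y, Tauri) = 625 + 100 = 725
Y is equidistant from Bravo and Lyra (both at squared distance 106), and every other site is strictly farther — so Y lies on the Bravo–Lyra Voronoi edge.

Bravo and Lyra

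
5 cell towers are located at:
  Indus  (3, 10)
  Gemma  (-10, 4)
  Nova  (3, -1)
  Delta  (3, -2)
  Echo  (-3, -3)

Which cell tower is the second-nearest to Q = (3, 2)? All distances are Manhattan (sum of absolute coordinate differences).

d(Q, Indus) = |3−3| + |2−10| = 0 + 8 = 8
d(Q, Gemma) = |3−(-10)| + |2−4| = 13 + 2 = 15
d(Q, Nova) = |3−3| + |2−(-1)| = 0 + 3 = 3
d(Q, Delta) = |3−3| + |2−(-2)| = 0 + 4 = 4
d(Q, Echo) = |3−(-3)| + |2−(-3)| = 6 + 5 = 11
Sorted ascending: Nova, Delta, Indus, … — the second-nearest is Delta.

Delta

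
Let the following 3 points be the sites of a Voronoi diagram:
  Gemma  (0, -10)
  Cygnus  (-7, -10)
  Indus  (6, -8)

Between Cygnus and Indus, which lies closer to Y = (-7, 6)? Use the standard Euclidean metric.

Compare squared distances:
d²(Y, Cygnus) = (-7−(-7))² + (6−(-10))² = 0 + 256 = 256
d²(Y, Indus) = (-7−6)² + (6−(-8))² = 169 + 196 = 365
256 < 365, so Cygnus is closer.

Cygnus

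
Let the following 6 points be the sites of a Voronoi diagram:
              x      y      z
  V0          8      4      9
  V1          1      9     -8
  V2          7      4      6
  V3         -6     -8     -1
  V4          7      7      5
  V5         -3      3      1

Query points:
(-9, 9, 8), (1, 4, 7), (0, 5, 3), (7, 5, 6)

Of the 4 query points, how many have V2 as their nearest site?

2

(-9, 9, 8) — d² to each: V0:315, V1:356, V2:285, V3:379, V4:269, V5:121 → nearest is V5
(1, 4, 7) — d² to each: V0:53, V1:250, V2:37, V3:257, V4:49, V5:53 → nearest is V2
(0, 5, 3) — d² to each: V0:101, V1:138, V2:59, V3:221, V4:57, V5:17 → nearest is V5
(7, 5, 6) — d² to each: V0:11, V1:248, V2:1, V3:387, V4:5, V5:129 → nearest is V2
2 of the 4 points have V2 as nearest.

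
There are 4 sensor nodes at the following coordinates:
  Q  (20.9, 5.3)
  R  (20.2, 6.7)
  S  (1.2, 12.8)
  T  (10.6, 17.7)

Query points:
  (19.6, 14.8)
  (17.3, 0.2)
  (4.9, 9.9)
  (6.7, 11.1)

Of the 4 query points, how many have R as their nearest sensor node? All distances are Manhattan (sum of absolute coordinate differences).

(19.6, 14.8) — d to each: Q:10.8, R:8.7, S:20.4, T:11.9 → nearest is R
(17.3, 0.2) — d to each: Q:8.7, R:9.4, S:28.7, T:24.2 → nearest is Q
(4.9, 9.9) — d to each: Q:20.6, R:18.5, S:6.6, T:13.5 → nearest is S
(6.7, 11.1) — d to each: Q:20, R:17.9, S:7.2, T:10.5 → nearest is S
1 of the 4 points has R as nearest.

1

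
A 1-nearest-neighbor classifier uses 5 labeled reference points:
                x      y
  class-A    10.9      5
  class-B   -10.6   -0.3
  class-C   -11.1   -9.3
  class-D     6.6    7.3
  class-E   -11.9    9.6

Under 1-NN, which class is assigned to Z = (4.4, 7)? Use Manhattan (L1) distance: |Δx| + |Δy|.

class-D

d(Z, class-A) = |4.4−10.9| + |7−5| = 6.5 + 2 = 8.5
d(Z, class-B) = |4.4−(-10.6)| + |7−(-0.3)| = 15 + 7.3 = 22.3
d(Z, class-C) = |4.4−(-11.1)| + |7−(-9.3)| = 15.5 + 16.3 = 31.8
d(Z, class-D) = |4.4−6.6| + |7−7.3| = 2.2 + 0.3 = 2.5
d(Z, class-E) = |4.4−(-11.9)| + |7−9.6| = 16.3 + 2.6 = 18.9
Minimum is at class-D.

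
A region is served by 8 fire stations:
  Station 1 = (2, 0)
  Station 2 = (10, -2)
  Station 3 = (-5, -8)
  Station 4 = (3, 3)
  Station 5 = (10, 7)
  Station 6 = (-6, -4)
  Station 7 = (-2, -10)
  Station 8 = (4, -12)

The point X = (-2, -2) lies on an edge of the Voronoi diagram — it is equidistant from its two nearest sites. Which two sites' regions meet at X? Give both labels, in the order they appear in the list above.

Station 1 and Station 6

Squared distances from X to each site:
d²(X, Station 1) = 16 + 4 = 20
d²(X, Station 2) = 144 + 0 = 144
d²(X, Station 3) = 9 + 36 = 45
d²(X, Station 4) = 25 + 25 = 50
d²(X, Station 5) = 144 + 81 = 225
d²(X, Station 6) = 16 + 4 = 20
d²(X, Station 7) = 0 + 64 = 64
d²(X, Station 8) = 36 + 100 = 136
X is equidistant from Station 1 and Station 6 (both at squared distance 20), and every other site is strictly farther — so X lies on the Station 1–Station 6 Voronoi edge.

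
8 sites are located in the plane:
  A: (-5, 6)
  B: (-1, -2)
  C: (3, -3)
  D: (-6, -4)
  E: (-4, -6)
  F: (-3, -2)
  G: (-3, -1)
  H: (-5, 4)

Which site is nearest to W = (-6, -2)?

Squared Euclidean distances:
|WA|² = 1 + 64 = 65
|WB|² = 25 + 0 = 25
|WC|² = 81 + 1 = 82
|WD|² = 0 + 4 = 4
|WE|² = 4 + 16 = 20
|WF|² = 9 + 0 = 9
|WG|² = 9 + 1 = 10
|WH|² = 1 + 36 = 37
The smallest is to D, so W lies in the Voronoi region of D.

D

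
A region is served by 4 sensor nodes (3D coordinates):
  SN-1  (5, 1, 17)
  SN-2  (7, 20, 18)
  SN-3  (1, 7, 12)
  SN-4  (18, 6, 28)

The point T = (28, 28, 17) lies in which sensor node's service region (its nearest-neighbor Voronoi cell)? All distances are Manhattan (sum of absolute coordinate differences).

d(T, SN-1) = 23 + 27 + 0 = 50
d(T, SN-2) = 21 + 8 + 1 = 30
d(T, SN-3) = 27 + 21 + 5 = 53
d(T, SN-4) = 10 + 22 + 11 = 43
SN-2 is nearest.

SN-2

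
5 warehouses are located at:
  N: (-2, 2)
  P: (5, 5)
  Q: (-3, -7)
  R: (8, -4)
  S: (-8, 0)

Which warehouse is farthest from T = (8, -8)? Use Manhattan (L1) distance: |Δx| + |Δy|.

S

d(T,N) = 10 + 10 = 20
d(T,P) = 3 + 13 = 16
d(T,Q) = 11 + 1 = 12
d(T,R) = 0 + 4 = 4
d(T,S) = 16 + 8 = 24
The largest is to S.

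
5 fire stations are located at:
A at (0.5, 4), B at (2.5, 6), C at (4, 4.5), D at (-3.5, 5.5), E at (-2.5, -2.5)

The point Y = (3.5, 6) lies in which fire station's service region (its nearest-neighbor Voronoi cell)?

Compare squared distances (the ordering matches that of the actual distances):
|YA|² = (3.5−0.5)² + (6−4)² = 9 + 4 = 13
|YB|² = (3.5−2.5)² + (6−6)² = 1 + 0 = 1
|YC|² = (3.5−4)² + (6−4.5)² = 0.25 + 2.25 = 2.5
|YD|² = (3.5−(-3.5))² + (6−5.5)² = 49 + 0.25 = 49.25
|YE|² = (3.5−(-2.5))² + (6−(-2.5))² = 36 + 72.25 = 108.25
Minimum is at B.

B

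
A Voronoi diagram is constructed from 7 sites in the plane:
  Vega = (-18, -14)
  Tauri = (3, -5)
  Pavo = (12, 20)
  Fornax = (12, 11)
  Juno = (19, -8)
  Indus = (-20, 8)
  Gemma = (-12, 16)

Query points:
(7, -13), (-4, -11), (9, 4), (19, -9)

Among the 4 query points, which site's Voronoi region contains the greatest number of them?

Tauri

(7, -13) — d² to each: Vega:626, Tauri:80, Pavo:1114, Fornax:601, Juno:169, Indus:1170, Gemma:1202 → nearest is Tauri
(-4, -11) — d² to each: Vega:205, Tauri:85, Pavo:1217, Fornax:740, Juno:538, Indus:617, Gemma:793 → nearest is Tauri
(9, 4) — d² to each: Vega:1053, Tauri:117, Pavo:265, Fornax:58, Juno:244, Indus:857, Gemma:585 → nearest is Fornax
(19, -9) — d² to each: Vega:1394, Tauri:272, Pavo:890, Fornax:449, Juno:1, Indus:1810, Gemma:1586 → nearest is Juno
Tally — Tauri:2, Fornax:1, Juno:1. Tauri captures the most (2).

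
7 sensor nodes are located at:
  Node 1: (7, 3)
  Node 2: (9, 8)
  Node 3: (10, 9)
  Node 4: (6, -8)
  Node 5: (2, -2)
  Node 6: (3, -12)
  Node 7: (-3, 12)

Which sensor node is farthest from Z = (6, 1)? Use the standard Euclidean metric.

Compare squared distances (the ordering matches that of the actual distances):
d²(Z, Node 1) = (6−7)² + (1−3)² = 1 + 4 = 5
d²(Z, Node 2) = (6−9)² + (1−8)² = 9 + 49 = 58
d²(Z, Node 3) = (6−10)² + (1−9)² = 16 + 64 = 80
d²(Z, Node 4) = (6−6)² + (1−(-8))² = 0 + 81 = 81
d²(Z, Node 5) = (6−2)² + (1−(-2))² = 16 + 9 = 25
d²(Z, Node 6) = (6−3)² + (1−(-12))² = 9 + 169 = 178
d²(Z, Node 7) = (6−(-3))² + (1−12)² = 81 + 121 = 202
The largest is to Node 7.

Node 7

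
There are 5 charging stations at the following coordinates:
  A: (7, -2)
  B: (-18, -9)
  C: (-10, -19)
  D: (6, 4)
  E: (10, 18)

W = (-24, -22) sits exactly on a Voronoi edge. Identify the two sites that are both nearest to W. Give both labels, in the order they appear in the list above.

B and C

Squared distances from W to each site:
|WA|² = (-24−7)² + (-22−(-2))² = 961 + 400 = 1361
|WB|² = (-24−(-18))² + (-22−(-9))² = 36 + 169 = 205
|WC|² = (-24−(-10))² + (-22−(-19))² = 196 + 9 = 205
|WD|² = (-24−6)² + (-22−4)² = 900 + 676 = 1576
|WE|² = (-24−10)² + (-22−18)² = 1156 + 1600 = 2756
W is equidistant from B and C (both at squared distance 205), and every other site is strictly farther — so W lies on the B–C Voronoi edge.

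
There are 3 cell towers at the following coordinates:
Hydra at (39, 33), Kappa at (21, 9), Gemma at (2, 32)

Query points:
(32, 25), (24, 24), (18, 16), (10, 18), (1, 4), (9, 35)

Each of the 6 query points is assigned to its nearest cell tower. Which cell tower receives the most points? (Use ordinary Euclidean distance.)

(32, 25) — d² to each: Hydra:113, Kappa:377, Gemma:949 → nearest is Hydra
(24, 24) — d² to each: Hydra:306, Kappa:234, Gemma:548 → nearest is Kappa
(18, 16) — d² to each: Hydra:730, Kappa:58, Gemma:512 → nearest is Kappa
(10, 18) — d² to each: Hydra:1066, Kappa:202, Gemma:260 → nearest is Kappa
(1, 4) — d² to each: Hydra:2285, Kappa:425, Gemma:785 → nearest is Kappa
(9, 35) — d² to each: Hydra:904, Kappa:820, Gemma:58 → nearest is Gemma
Tally — Hydra:1, Kappa:4, Gemma:1. Kappa captures the most (4).

Kappa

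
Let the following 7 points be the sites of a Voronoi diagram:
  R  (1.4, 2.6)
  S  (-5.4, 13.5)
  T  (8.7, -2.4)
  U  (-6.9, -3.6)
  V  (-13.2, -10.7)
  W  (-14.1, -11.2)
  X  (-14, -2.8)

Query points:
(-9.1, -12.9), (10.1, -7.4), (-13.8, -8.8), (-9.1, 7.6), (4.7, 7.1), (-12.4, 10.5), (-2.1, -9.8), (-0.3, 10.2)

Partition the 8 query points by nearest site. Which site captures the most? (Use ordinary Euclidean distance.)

(-9.1, -12.9) — d² to each: R:350.5, S:710.65, T:427.09, U:91.33, V:21.65, W:27.89, X:126.02 → nearest is V
(10.1, -7.4) — d² to each: R:175.69, S:677.06, T:26.96, U:303.44, V:553.78, W:600.08, X:601.97 → nearest is T
(-13.8, -8.8) — d² to each: R:361, S:567.85, T:547.21, U:74.65, V:3.97, W:5.85, X:36.04 → nearest is V
(-9.1, 7.6) — d² to each: R:135.25, S:48.5, T:416.84, U:130.28, V:351.7, W:378.44, X:132.17 → nearest is S
(4.7, 7.1) — d² to each: R:31.14, S:142.97, T:106.25, U:249.05, V:637.25, W:688.33, X:447.7 → nearest is R
(-12.4, 10.5) — d² to each: R:252.85, S:58, T:611.62, U:229.06, V:450.08, W:473.78, X:179.45 → nearest is S
(-2.1, -9.8) — d² to each: R:166.01, S:553.78, T:171.4, U:61.48, V:124.02, W:145.96, X:190.61 → nearest is U
(-0.3, 10.2) — d² to each: R:60.65, S:36.9, T:239.76, U:234, V:603.22, W:648.4, X:356.69 → nearest is S
Tally — R:1, S:3, T:1, U:1, V:2. S captures the most (3).

S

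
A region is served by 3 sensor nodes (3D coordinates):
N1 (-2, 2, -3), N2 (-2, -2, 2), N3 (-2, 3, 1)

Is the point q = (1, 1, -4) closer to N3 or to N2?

N3

Compare squared distances:
|qN3|² = (1−(-2))² + (1−3)² + (-4−1)² = 9 + 4 + 25 = 38
|qN2|² = (1−(-2))² + (1−(-2))² + (-4−2)² = 9 + 9 + 36 = 54
38 < 54, so N3 is closer.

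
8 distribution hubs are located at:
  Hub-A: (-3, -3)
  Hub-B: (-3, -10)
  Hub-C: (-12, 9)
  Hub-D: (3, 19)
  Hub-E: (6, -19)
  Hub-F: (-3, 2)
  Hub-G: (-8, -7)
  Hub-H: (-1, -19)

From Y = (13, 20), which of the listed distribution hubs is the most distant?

Compare squared distances (the ordering matches that of the actual distances):
d²(Y, Hub-A) = 256 + 529 = 785
d²(Y, Hub-B) = 256 + 900 = 1156
d²(Y, Hub-C) = 625 + 121 = 746
d²(Y, Hub-D) = 100 + 1 = 101
d²(Y, Hub-E) = 49 + 1521 = 1570
d²(Y, Hub-F) = 256 + 324 = 580
d²(Y, Hub-G) = 441 + 729 = 1170
d²(Y, Hub-H) = 196 + 1521 = 1717
The largest is to Hub-H.

Hub-H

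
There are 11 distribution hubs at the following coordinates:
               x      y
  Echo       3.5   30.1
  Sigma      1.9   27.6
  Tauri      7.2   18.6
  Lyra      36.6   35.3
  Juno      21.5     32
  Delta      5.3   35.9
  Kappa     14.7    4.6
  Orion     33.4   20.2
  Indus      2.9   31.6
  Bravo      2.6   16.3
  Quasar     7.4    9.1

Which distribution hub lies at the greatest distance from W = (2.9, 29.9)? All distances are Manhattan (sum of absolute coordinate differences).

d(W, Echo) = |2.9−3.5| + |29.9−30.1| = 0.6 + 0.2 = 0.8
d(W, Sigma) = |2.9−1.9| + |29.9−27.6| = 1 + 2.3 = 3.3
d(W, Tauri) = |2.9−7.2| + |29.9−18.6| = 4.3 + 11.3 = 15.6
d(W, Lyra) = |2.9−36.6| + |29.9−35.3| = 33.7 + 5.4 = 39.1
d(W, Juno) = |2.9−21.5| + |29.9−32| = 18.6 + 2.1 = 20.7
d(W, Delta) = |2.9−5.3| + |29.9−35.9| = 2.4 + 6 = 8.4
d(W, Kappa) = |2.9−14.7| + |29.9−4.6| = 11.8 + 25.3 = 37.1
d(W, Orion) = |2.9−33.4| + |29.9−20.2| = 30.5 + 9.7 = 40.2
d(W, Indus) = |2.9−2.9| + |29.9−31.6| = 0 + 1.7 = 1.7
d(W, Bravo) = |2.9−2.6| + |29.9−16.3| = 0.3 + 13.6 = 13.9
d(W, Quasar) = |2.9−7.4| + |29.9−9.1| = 4.5 + 20.8 = 25.3
The largest is to Orion.

Orion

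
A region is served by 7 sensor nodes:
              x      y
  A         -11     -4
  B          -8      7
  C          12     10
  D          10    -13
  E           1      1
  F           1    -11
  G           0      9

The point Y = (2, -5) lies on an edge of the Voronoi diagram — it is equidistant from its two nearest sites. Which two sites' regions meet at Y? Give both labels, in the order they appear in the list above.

E and F

Squared distances from Y to each site:
|YA|² = (2−(-11))² + (-5−(-4))² = 169 + 1 = 170
|YB|² = (2−(-8))² + (-5−7)² = 100 + 144 = 244
|YC|² = (2−12)² + (-5−10)² = 100 + 225 = 325
|YD|² = (2−10)² + (-5−(-13))² = 64 + 64 = 128
|YE|² = (2−1)² + (-5−1)² = 1 + 36 = 37
|YF|² = (2−1)² + (-5−(-11))² = 1 + 36 = 37
|YG|² = (2−0)² + (-5−9)² = 4 + 196 = 200
Y is equidistant from E and F (both at squared distance 37), and every other site is strictly farther — so Y lies on the E–F Voronoi edge.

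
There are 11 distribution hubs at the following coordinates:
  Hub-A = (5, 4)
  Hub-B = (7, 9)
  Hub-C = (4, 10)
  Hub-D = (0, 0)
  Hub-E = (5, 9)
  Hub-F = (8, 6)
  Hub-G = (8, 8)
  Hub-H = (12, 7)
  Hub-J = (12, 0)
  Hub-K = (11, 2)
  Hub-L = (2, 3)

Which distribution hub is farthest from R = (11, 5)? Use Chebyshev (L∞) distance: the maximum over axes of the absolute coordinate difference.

Hub-D

d(R, Hub-A) = max(6, 1) = 6
d(R, Hub-B) = max(4, 4) = 4
d(R, Hub-C) = max(7, 5) = 7
d(R, Hub-D) = max(11, 5) = 11
d(R, Hub-E) = max(6, 4) = 6
d(R, Hub-F) = max(3, 1) = 3
d(R, Hub-G) = max(3, 3) = 3
d(R, Hub-H) = max(1, 2) = 2
d(R, Hub-J) = max(1, 5) = 5
d(R, Hub-K) = max(0, 3) = 3
d(R, Hub-L) = max(9, 2) = 9
The largest is to Hub-D.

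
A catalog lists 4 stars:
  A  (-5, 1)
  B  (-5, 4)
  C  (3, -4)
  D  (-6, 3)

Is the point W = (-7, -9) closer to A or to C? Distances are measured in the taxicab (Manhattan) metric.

d(W,A) = |-7−(-5)| + |-9−1| = 2 + 10 = 12
d(W,C) = |-7−3| + |-9−(-4)| = 10 + 5 = 15
12 < 15, so A is closer.

A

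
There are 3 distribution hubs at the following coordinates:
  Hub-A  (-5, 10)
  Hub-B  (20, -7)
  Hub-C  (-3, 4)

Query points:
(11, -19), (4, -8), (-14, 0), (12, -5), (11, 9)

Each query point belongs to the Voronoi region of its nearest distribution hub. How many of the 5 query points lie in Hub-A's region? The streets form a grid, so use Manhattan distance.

1

(11, -19) — d to each: Hub-A:45, Hub-B:21, Hub-C:37 → nearest is Hub-B
(4, -8) — d to each: Hub-A:27, Hub-B:17, Hub-C:19 → nearest is Hub-B
(-14, 0) — d to each: Hub-A:19, Hub-B:41, Hub-C:15 → nearest is Hub-C
(12, -5) — d to each: Hub-A:32, Hub-B:10, Hub-C:24 → nearest is Hub-B
(11, 9) — d to each: Hub-A:17, Hub-B:25, Hub-C:19 → nearest is Hub-A
1 of the 5 points has Hub-A as nearest.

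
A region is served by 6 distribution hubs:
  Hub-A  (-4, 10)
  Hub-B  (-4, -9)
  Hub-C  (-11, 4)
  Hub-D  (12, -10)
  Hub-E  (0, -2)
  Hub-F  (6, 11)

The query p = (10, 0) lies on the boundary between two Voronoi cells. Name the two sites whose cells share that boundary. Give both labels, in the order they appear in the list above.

Squared distances from p to each site:
d²(p, Hub-A) = (10−(-4))² + (0−10)² = 196 + 100 = 296
d²(p, Hub-B) = (10−(-4))² + (0−(-9))² = 196 + 81 = 277
d²(p, Hub-C) = (10−(-11))² + (0−4)² = 441 + 16 = 457
d²(p, Hub-D) = (10−12)² + (0−(-10))² = 4 + 100 = 104
d²(p, Hub-E) = (10−0)² + (0−(-2))² = 100 + 4 = 104
d²(p, Hub-F) = (10−6)² + (0−11)² = 16 + 121 = 137
p is equidistant from Hub-D and Hub-E (both at squared distance 104), and every other site is strictly farther — so p lies on the Hub-D–Hub-E Voronoi edge.

Hub-D and Hub-E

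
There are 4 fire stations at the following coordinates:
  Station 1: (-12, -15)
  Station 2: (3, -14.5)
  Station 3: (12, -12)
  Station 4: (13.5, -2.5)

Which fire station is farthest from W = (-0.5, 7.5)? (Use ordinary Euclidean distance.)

Since √ is increasing, it suffices to compare squared distances:
d²(W, Station 1) = (-0.5−(-12))² + (7.5−(-15))² = 132.25 + 506.25 = 638.5
d²(W, Station 2) = (-0.5−3)² + (7.5−(-14.5))² = 12.25 + 484 = 496.25
d²(W, Station 3) = (-0.5−12)² + (7.5−(-12))² = 156.25 + 380.25 = 536.5
d²(W, Station 4) = (-0.5−13.5)² + (7.5−(-2.5))² = 196 + 100 = 296
The largest is to Station 1.

Station 1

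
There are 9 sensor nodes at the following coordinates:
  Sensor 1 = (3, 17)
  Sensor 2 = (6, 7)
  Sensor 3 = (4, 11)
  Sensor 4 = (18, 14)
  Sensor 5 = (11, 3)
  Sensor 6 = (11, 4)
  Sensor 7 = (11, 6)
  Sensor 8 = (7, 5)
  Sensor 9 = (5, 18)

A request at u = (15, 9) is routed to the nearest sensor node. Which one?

Squared Euclidean distances:
d²(u, Sensor 1) = (15−3)² + (9−17)² = 144 + 64 = 208
d²(u, Sensor 2) = (15−6)² + (9−7)² = 81 + 4 = 85
d²(u, Sensor 3) = (15−4)² + (9−11)² = 121 + 4 = 125
d²(u, Sensor 4) = (15−18)² + (9−14)² = 9 + 25 = 34
d²(u, Sensor 5) = (15−11)² + (9−3)² = 16 + 36 = 52
d²(u, Sensor 6) = (15−11)² + (9−4)² = 16 + 25 = 41
d²(u, Sensor 7) = (15−11)² + (9−6)² = 16 + 9 = 25
d²(u, Sensor 8) = (15−7)² + (9−5)² = 64 + 16 = 80
d²(u, Sensor 9) = (15−5)² + (9−18)² = 100 + 81 = 181
The smallest is to Sensor 7, so u lies in the Voronoi region of Sensor 7.

Sensor 7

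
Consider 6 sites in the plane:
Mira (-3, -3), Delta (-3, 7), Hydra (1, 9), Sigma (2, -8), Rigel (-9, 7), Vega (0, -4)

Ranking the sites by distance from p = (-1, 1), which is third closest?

Delta

Squared Euclidean distances:
d²(p, Mira) = (-1−(-3))² + (1−(-3))² = 4 + 16 = 20
d²(p, Delta) = (-1−(-3))² + (1−7)² = 4 + 36 = 40
d²(p, Hydra) = (-1−1)² + (1−9)² = 4 + 64 = 68
d²(p, Sigma) = (-1−2)² + (1−(-8))² = 9 + 81 = 90
d²(p, Rigel) = (-1−(-9))² + (1−7)² = 64 + 36 = 100
d²(p, Vega) = (-1−0)² + (1−(-4))² = 1 + 25 = 26
Sorted ascending: Mira, Vega, Delta, Hydra, … — the third-nearest is Delta.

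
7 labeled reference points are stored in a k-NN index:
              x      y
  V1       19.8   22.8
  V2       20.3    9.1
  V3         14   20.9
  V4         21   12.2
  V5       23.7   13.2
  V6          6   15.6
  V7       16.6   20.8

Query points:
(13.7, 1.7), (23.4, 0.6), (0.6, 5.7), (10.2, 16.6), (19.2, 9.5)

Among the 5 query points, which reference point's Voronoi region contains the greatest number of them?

(13.7, 1.7) — d² to each: V1:482.42, V2:98.32, V3:368.73, V4:163.54, V5:232.25, V6:252.5, V7:373.22 → nearest is V2
(23.4, 0.6) — d² to each: V1:505.8, V2:81.86, V3:500.45, V4:140.32, V5:158.85, V6:527.76, V7:454.28 → nearest is V2
(0.6, 5.7) — d² to each: V1:661.05, V2:399.65, V3:410.6, V4:458.41, V5:589.86, V6:127.17, V7:484.01 → nearest is V6
(10.2, 16.6) — d² to each: V1:130.6, V2:158.26, V3:32.93, V4:136, V5:193.81, V6:18.64, V7:58.6 → nearest is V6
(19.2, 9.5) — d² to each: V1:177.25, V2:1.37, V3:157, V4:10.53, V5:33.94, V6:211.45, V7:134.45 → nearest is V2
Tally — V2:3, V6:2. V2 captures the most (3).

V2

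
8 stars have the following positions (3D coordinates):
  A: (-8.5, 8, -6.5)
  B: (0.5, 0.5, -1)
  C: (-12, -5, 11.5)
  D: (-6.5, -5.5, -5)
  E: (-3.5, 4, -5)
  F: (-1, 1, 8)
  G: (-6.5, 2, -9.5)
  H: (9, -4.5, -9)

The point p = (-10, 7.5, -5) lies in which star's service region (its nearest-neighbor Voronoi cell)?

Since √ is increasing, it suffices to compare squared distances:
|pA|² = (-10−(-8.5))² + (7.5−8)² + (-5−(-6.5))² = 2.25 + 0.25 + 2.25 = 4.75
|pB|² = (-10−0.5)² + (7.5−0.5)² + (-5−(-1))² = 110.25 + 49 + 16 = 175.25
|pC|² = (-10−(-12))² + (7.5−(-5))² + (-5−11.5)² = 4 + 156.25 + 272.25 = 432.5
|pD|² = (-10−(-6.5))² + (7.5−(-5.5))² + (-5−(-5))² = 12.25 + 169 + 0 = 181.25
|pE|² = (-10−(-3.5))² + (7.5−4)² + (-5−(-5))² = 42.25 + 12.25 + 0 = 54.5
|pF|² = (-10−(-1))² + (7.5−1)² + (-5−8)² = 81 + 42.25 + 169 = 292.25
|pG|² = (-10−(-6.5))² + (7.5−2)² + (-5−(-9.5))² = 12.25 + 30.25 + 20.25 = 62.75
|pH|² = (-10−9)² + (7.5−(-4.5))² + (-5−(-9))² = 361 + 144 + 16 = 521
A is nearest.

A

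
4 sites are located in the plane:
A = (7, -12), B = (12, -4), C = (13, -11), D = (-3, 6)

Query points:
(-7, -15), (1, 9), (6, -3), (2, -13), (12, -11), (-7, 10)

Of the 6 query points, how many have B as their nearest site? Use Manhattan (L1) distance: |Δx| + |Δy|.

1

(-7, -15) — d to each: A:17, B:30, C:24, D:25 → nearest is A
(1, 9) — d to each: A:27, B:24, C:32, D:7 → nearest is D
(6, -3) — d to each: A:10, B:7, C:15, D:18 → nearest is B
(2, -13) — d to each: A:6, B:19, C:13, D:24 → nearest is A
(12, -11) — d to each: A:6, B:7, C:1, D:32 → nearest is C
(-7, 10) — d to each: A:36, B:33, C:41, D:8 → nearest is D
1 of the 6 points has B as nearest.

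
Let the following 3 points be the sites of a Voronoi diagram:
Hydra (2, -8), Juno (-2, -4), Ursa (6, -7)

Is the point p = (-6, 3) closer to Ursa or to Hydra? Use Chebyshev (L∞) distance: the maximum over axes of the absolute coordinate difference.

d(p, Ursa) = max(12, 10) = 12
d(p, Hydra) = max(8, 11) = 11
12 > 11, so Hydra is closer.

Hydra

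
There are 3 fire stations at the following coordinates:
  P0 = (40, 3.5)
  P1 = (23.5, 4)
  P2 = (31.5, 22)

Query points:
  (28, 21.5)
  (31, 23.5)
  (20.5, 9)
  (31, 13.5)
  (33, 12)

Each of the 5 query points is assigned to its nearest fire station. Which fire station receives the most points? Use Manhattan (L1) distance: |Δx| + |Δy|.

(28, 21.5) — d to each: P0:30, P1:22, P2:4 → nearest is P2
(31, 23.5) — d to each: P0:29, P1:27, P2:2 → nearest is P2
(20.5, 9) — d to each: P0:25, P1:8, P2:24 → nearest is P1
(31, 13.5) — d to each: P0:19, P1:17, P2:9 → nearest is P2
(33, 12) — d to each: P0:15.5, P1:17.5, P2:11.5 → nearest is P2
Tally — P1:1, P2:4. P2 captures the most (4).

P2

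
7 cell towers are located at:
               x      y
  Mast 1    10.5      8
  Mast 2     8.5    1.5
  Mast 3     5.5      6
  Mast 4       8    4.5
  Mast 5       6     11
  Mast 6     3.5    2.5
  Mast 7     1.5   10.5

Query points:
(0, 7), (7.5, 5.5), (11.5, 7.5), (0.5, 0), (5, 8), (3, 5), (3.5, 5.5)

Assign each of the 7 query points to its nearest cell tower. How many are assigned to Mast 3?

(0, 7) — d² to each: Mast 1:111.25, Mast 2:102.5, Mast 3:31.25, Mast 4:70.25, Mast 5:52, Mast 6:32.5, Mast 7:14.5 → nearest is Mast 7
(7.5, 5.5) — d² to each: Mast 1:15.25, Mast 2:17, Mast 3:4.25, Mast 4:1.25, Mast 5:32.5, Mast 6:25, Mast 7:61 → nearest is Mast 4
(11.5, 7.5) — d² to each: Mast 1:1.25, Mast 2:45, Mast 3:38.25, Mast 4:21.25, Mast 5:42.5, Mast 6:89, Mast 7:109 → nearest is Mast 1
(0.5, 0) — d² to each: Mast 1:164, Mast 2:66.25, Mast 3:61, Mast 4:76.5, Mast 5:151.25, Mast 6:15.25, Mast 7:111.25 → nearest is Mast 6
(5, 8) — d² to each: Mast 1:30.25, Mast 2:54.5, Mast 3:4.25, Mast 4:21.25, Mast 5:10, Mast 6:32.5, Mast 7:18.5 → nearest is Mast 3
(3, 5) — d² to each: Mast 1:65.25, Mast 2:42.5, Mast 3:7.25, Mast 4:25.25, Mast 5:45, Mast 6:6.5, Mast 7:32.5 → nearest is Mast 6
(3.5, 5.5) — d² to each: Mast 1:55.25, Mast 2:41, Mast 3:4.25, Mast 4:21.25, Mast 5:36.5, Mast 6:9, Mast 7:29 → nearest is Mast 3
2 of the 7 points have Mast 3 as nearest.

2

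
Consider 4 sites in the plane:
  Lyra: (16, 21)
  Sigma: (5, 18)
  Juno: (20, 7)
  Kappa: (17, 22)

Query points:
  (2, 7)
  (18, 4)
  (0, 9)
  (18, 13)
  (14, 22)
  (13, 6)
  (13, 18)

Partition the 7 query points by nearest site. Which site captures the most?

(2, 7) — d² to each: Lyra:392, Sigma:130, Juno:324, Kappa:450 → nearest is Sigma
(18, 4) — d² to each: Lyra:293, Sigma:365, Juno:13, Kappa:325 → nearest is Juno
(0, 9) — d² to each: Lyra:400, Sigma:106, Juno:404, Kappa:458 → nearest is Sigma
(18, 13) — d² to each: Lyra:68, Sigma:194, Juno:40, Kappa:82 → nearest is Juno
(14, 22) — d² to each: Lyra:5, Sigma:97, Juno:261, Kappa:9 → nearest is Lyra
(13, 6) — d² to each: Lyra:234, Sigma:208, Juno:50, Kappa:272 → nearest is Juno
(13, 18) — d² to each: Lyra:18, Sigma:64, Juno:170, Kappa:32 → nearest is Lyra
Tally — Lyra:2, Sigma:2, Juno:3. Juno captures the most (3).

Juno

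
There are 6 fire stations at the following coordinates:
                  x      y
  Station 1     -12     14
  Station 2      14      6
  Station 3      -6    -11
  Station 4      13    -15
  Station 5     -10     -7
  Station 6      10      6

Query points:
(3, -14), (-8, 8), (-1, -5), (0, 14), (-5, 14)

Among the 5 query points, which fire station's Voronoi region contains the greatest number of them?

Station 1

(3, -14) — d² to each: Station 1:1009, Station 2:521, Station 3:90, Station 4:101, Station 5:218, Station 6:449 → nearest is Station 3
(-8, 8) — d² to each: Station 1:52, Station 2:488, Station 3:365, Station 4:970, Station 5:229, Station 6:328 → nearest is Station 1
(-1, -5) — d² to each: Station 1:482, Station 2:346, Station 3:61, Station 4:296, Station 5:85, Station 6:242 → nearest is Station 3
(0, 14) — d² to each: Station 1:144, Station 2:260, Station 3:661, Station 4:1010, Station 5:541, Station 6:164 → nearest is Station 1
(-5, 14) — d² to each: Station 1:49, Station 2:425, Station 3:626, Station 4:1165, Station 5:466, Station 6:289 → nearest is Station 1
Tally — Station 1:3, Station 3:2. Station 1 captures the most (3).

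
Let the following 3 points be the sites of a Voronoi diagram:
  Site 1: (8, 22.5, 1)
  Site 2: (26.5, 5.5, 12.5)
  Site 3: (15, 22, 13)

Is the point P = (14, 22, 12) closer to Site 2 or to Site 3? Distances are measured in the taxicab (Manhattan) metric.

Site 3

d(P, Site 2) = |14−26.5| + |22−5.5| + |12−12.5| = 12.5 + 16.5 + 0.5 = 29.5
d(P, Site 3) = |14−15| + |22−22| + |12−13| = 1 + 0 + 1 = 2
29.5 > 2, so Site 3 is closer.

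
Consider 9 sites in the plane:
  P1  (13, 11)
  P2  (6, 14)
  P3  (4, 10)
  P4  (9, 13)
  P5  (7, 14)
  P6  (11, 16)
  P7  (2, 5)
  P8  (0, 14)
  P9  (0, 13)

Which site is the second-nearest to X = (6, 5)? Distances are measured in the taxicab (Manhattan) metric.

d(X,P1) = |6−13| + |5−11| = 7 + 6 = 13
d(X,P2) = |6−6| + |5−14| = 0 + 9 = 9
d(X,P3) = |6−4| + |5−10| = 2 + 5 = 7
d(X,P4) = |6−9| + |5−13| = 3 + 8 = 11
d(X,P5) = |6−7| + |5−14| = 1 + 9 = 10
d(X,P6) = |6−11| + |5−16| = 5 + 11 = 16
d(X,P7) = |6−2| + |5−5| = 4 + 0 = 4
d(X,P8) = |6−0| + |5−14| = 6 + 9 = 15
d(X,P9) = |6−0| + |5−13| = 6 + 8 = 14
Sorted ascending: P7, P3, P2, … — the second-nearest is P3.

P3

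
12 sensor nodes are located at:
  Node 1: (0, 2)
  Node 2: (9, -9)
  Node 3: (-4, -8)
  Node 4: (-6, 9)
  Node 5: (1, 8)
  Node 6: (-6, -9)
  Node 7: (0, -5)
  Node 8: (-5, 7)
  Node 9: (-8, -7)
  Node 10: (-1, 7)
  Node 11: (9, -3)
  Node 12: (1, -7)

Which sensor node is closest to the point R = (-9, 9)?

Node 4

Compare squared distances (the ordering matches that of the actual distances):
d²(R, Node 1) = (-9−0)² + (9−2)² = 81 + 49 = 130
d²(R, Node 2) = (-9−9)² + (9−(-9))² = 324 + 324 = 648
d²(R, Node 3) = (-9−(-4))² + (9−(-8))² = 25 + 289 = 314
d²(R, Node 4) = (-9−(-6))² + (9−9)² = 9 + 0 = 9
d²(R, Node 5) = (-9−1)² + (9−8)² = 100 + 1 = 101
d²(R, Node 6) = (-9−(-6))² + (9−(-9))² = 9 + 324 = 333
d²(R, Node 7) = (-9−0)² + (9−(-5))² = 81 + 196 = 277
d²(R, Node 8) = (-9−(-5))² + (9−7)² = 16 + 4 = 20
d²(R, Node 9) = (-9−(-8))² + (9−(-7))² = 1 + 256 = 257
d²(R, Node 10) = (-9−(-1))² + (9−7)² = 64 + 4 = 68
d²(R, Node 11) = (-9−9)² + (9−(-3))² = 324 + 144 = 468
d²(R, Node 12) = (-9−1)² + (9−(-7))² = 100 + 256 = 356
Minimum is at Node 4.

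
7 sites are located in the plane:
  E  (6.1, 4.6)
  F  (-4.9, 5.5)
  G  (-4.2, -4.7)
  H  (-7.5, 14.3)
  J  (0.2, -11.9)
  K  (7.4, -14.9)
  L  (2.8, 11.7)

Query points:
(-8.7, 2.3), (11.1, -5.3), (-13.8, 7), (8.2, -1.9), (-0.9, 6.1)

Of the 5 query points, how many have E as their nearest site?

1

(-8.7, 2.3) — d² to each: E:224.33, F:24.68, G:69.25, H:145.44, J:280.85, K:555.05, L:220.61 → nearest is F
(11.1, -5.3) — d² to each: E:123.01, F:372.64, G:234.45, H:730.12, J:162.37, K:105.85, L:357.89 → nearest is K
(-13.8, 7) — d² to each: E:401.77, F:81.46, G:229.05, H:92.98, J:553.21, K:929.05, L:297.65 → nearest is F
(8.2, -1.9) — d² to each: E:46.66, F:226.37, G:161.6, H:508.93, J:164, K:169.64, L:214.12 → nearest is E
(-0.9, 6.1) — d² to each: E:51.25, F:16.36, G:127.53, H:110.8, J:325.21, K:509.89, L:45.05 → nearest is F
1 of the 5 points has E as nearest.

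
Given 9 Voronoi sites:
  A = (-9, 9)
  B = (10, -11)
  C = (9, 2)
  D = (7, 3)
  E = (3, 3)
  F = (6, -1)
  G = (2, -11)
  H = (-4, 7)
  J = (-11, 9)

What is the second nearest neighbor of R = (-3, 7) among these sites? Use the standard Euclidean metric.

Since √ is increasing, it suffices to compare squared distances:
|RA|² = (-3−(-9))² + (7−9)² = 36 + 4 = 40
|RB|² = (-3−10)² + (7−(-11))² = 169 + 324 = 493
|RC|² = (-3−9)² + (7−2)² = 144 + 25 = 169
|RD|² = (-3−7)² + (7−3)² = 100 + 16 = 116
|RE|² = (-3−3)² + (7−3)² = 36 + 16 = 52
|RF|² = (-3−6)² + (7−(-1))² = 81 + 64 = 145
|RG|² = (-3−2)² + (7−(-11))² = 25 + 324 = 349
|RH|² = (-3−(-4))² + (7−7)² = 1 + 0 = 1
|RJ|² = (-3−(-11))² + (7−9)² = 64 + 4 = 68
Sorted ascending: H, A, E, … — the second-nearest is A.

A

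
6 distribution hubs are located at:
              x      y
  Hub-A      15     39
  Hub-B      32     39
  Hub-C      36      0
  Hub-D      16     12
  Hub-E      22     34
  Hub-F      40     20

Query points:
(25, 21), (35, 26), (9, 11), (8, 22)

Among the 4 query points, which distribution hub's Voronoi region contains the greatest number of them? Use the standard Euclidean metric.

Hub-D

(25, 21) — d² to each: Hub-A:424, Hub-B:373, Hub-C:562, Hub-D:162, Hub-E:178, Hub-F:226 → nearest is Hub-D
(35, 26) — d² to each: Hub-A:569, Hub-B:178, Hub-C:677, Hub-D:557, Hub-E:233, Hub-F:61 → nearest is Hub-F
(9, 11) — d² to each: Hub-A:820, Hub-B:1313, Hub-C:850, Hub-D:50, Hub-E:698, Hub-F:1042 → nearest is Hub-D
(8, 22) — d² to each: Hub-A:338, Hub-B:865, Hub-C:1268, Hub-D:164, Hub-E:340, Hub-F:1028 → nearest is Hub-D
Tally — Hub-D:3, Hub-F:1. Hub-D captures the most (3).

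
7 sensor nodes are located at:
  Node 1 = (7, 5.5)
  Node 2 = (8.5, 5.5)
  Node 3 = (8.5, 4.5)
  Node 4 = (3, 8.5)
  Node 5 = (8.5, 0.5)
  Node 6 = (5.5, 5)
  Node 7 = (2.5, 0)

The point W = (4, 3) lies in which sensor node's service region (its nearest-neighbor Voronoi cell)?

Squared Euclidean distances:
d²(W, Node 1) = (4−7)² + (3−5.5)² = 9 + 6.25 = 15.25
d²(W, Node 2) = (4−8.5)² + (3−5.5)² = 20.25 + 6.25 = 26.5
d²(W, Node 3) = (4−8.5)² + (3−4.5)² = 20.25 + 2.25 = 22.5
d²(W, Node 4) = (4−3)² + (3−8.5)² = 1 + 30.25 = 31.25
d²(W, Node 5) = (4−8.5)² + (3−0.5)² = 20.25 + 6.25 = 26.5
d²(W, Node 6) = (4−5.5)² + (3−5)² = 2.25 + 4 = 6.25
d²(W, Node 7) = (4−2.5)² + (3−0)² = 2.25 + 9 = 11.25
Minimum is at Node 6.

Node 6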